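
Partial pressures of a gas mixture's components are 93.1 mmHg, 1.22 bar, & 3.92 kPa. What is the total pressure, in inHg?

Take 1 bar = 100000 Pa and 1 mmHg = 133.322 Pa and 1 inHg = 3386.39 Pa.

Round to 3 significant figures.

40.8 inHg

93.1 mmHg × 133.322 = 12412.3 Pa
1.22 bar × 100000 = 122000 Pa
3.92 kPa × 1000 = 3920 Pa
Sum: 12412.3 + 122000 + 3920 = 138332 Pa
In inHg: 138332 / 3386.39 = 40.8494 inHg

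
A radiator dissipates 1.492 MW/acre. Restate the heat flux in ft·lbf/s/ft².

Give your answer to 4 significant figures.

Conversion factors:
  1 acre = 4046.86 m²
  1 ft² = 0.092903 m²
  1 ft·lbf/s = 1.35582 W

25.26 ft·lbf/s/ft²

1.492 MW/acre × 1000000 W/MW ÷ 4046.86 m²/acre = 368.681 W/m²
368.681 W/m² ÷ 1.35582 W/ft·lbf/s × 0.092903 m²/ft² = 25.2626 ft·lbf/s/ft²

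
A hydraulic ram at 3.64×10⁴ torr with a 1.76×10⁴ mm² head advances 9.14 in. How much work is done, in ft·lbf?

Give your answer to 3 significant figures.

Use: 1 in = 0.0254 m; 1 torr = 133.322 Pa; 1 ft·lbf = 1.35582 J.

1.46×10⁴ ft·lbf

3.64×10⁴ torr → 4.85292×10⁶ Pa
1.76×10⁴ mm² → 0.0176 m²
F = P × A = 4.85292×10⁶ × 0.0176 = 85411.4 N
9.14 in → 0.232156 m
W = F × d = 85411.4 × 0.232156 = 19828.8 J
In ft·lbf: 19828.8 / 1.35582 = 14625 ft·lbf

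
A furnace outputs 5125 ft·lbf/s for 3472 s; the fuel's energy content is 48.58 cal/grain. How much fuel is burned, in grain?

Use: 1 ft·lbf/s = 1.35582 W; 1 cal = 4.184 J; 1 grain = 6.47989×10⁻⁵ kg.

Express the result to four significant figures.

1.187×10⁵ grain

5125 ft·lbf/s → 6948.58 W
E = P × t = 6948.58 × 3472 = 2.41255×10⁷ J
48.58 cal/grain → 3.13676×10⁶ J/kg
m = E / e_s = 2.41255×10⁷ / 3.13676×10⁶ = 7.69122 kg
In grain: 7.69122 / 6.47989×10⁻⁵ = 118694 grain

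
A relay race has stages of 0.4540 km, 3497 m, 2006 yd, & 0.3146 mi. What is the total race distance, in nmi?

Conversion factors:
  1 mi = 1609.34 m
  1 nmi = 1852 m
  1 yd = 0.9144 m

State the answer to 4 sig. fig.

0.4540 km × 1000 = 454 m
3497 m (already m)
2006 yd × 0.9144 = 1834.29 m
0.3146 mi × 1609.34 = 506.298 m
Total: 454 + 3497 + 1834.29 + 506.298 = 6291.59 m
In nmi: 6291.59 / 1852 = 3.39719 nmi

3.397 nmi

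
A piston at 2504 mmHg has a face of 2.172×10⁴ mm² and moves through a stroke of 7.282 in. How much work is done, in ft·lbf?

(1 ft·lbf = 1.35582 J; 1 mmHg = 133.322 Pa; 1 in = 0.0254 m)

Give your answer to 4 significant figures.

2504 mmHg → 333838 Pa
2.172×10⁴ mm² → 0.02172 m²
F = P × A = 333838 × 0.02172 = 7250.96 N
7.282 in → 0.184963 m
W = F × d = 7250.96 × 0.184963 = 1341.16 J
In ft·lbf: 1341.16 / 1.35582 = 989.187 ft·lbf

989.2 ft·lbf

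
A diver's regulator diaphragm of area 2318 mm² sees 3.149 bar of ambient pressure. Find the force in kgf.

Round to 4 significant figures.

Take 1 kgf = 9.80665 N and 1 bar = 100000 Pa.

74.43 kgf

3.149 bar × 100000 = 314900 Pa
2318 mm² × 10⁻⁶ = 0.002318 m²
F = P × A = 314900 Pa × 0.002318 m² = 729.938 N
729.938 N ÷ (9.80665 N/kgf) = 74.433 kgf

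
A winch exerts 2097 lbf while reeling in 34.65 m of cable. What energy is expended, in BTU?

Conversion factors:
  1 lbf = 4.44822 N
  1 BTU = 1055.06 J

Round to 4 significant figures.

2097 lbf × 4.44822 → 9327.92 N
W = F × d = 9327.92 N × 34.65 m = 323212 J
323212 J ÷ (1055.06 J/BTU) = 306.345 BTU

306.3 BTU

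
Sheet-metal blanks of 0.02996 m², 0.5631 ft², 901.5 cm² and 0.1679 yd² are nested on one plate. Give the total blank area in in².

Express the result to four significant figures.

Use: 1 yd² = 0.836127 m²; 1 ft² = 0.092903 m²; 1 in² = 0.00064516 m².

484.9 in²

0.02996 m² (already m²)
0.5631 ft² × 0.092903 = 0.0523137 m²
901.5 cm² × 0.0001 = 0.09015 m²
0.1679 yd² × 0.836127 = 0.140386 m²
Sum: 0.02996 + 0.0523137 + 0.09015 + 0.140386 = 0.31281 m²
In in²: 0.31281 / 0.00064516 = 484.856 in²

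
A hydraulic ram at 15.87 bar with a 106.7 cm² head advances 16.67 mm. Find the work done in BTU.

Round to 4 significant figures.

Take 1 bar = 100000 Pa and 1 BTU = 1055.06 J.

0.2675 BTU

15.87 bar → 1.587×10⁶ Pa
106.7 cm² → 0.01067 m²
F = P × A = 1.587×10⁶ × 0.01067 = 16933.3 N
16.67 mm → 0.01667 m
W = F × d = 16933.3 × 0.01667 = 282.278 J
In BTU: 282.278 / 1055.06 = 0.267547 BTU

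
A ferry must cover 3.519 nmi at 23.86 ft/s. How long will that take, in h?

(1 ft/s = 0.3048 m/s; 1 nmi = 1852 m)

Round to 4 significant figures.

0.2489 h

3.519 nmi × 1852 → 6517.19 m
23.86 ft/s × 0.3048 → 7.27253 m/s
t = d / v = 6517.19 m / 7.27253 m/s = 896.138 s
896.138 s ÷ (3600 s/h) = 0.248927 h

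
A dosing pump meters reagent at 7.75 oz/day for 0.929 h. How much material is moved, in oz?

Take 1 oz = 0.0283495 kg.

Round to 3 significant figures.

0.300 oz

7.75 oz/day → 2.54292×10⁻⁶ kg/s
0.929 h → 3344.4 s
m = ṁ × t = 2.54292×10⁻⁶ × 3344.4 = 0.00850454 kg
In oz: 0.00850454 / 0.0283495 = 0.299989 oz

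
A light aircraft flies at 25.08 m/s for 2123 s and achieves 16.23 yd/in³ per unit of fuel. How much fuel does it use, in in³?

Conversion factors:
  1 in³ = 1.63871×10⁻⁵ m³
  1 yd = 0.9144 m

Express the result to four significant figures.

d = v × t = 25.08 × 2123 = 53244.8 m
16.23 yd/in³ → 905634 m/m³
V = d / (distance per unit fuel) = 53244.8 / 905634 = 0.0587928 m³
In in³: 0.0587928 / 1.63871×10⁻⁵ = 3587.75 in³

3588 in³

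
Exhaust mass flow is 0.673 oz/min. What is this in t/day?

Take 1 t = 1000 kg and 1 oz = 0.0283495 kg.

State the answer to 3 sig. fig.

0.673 oz/min × 0.0283495 kg/oz ÷ 60 s/min = 3.17987×10⁻⁴ kg/s
3.17987×10⁻⁴ kg/s ÷ 1000 kg/t × 86400 s/day = 0.0274741 t/day

0.0275 t/day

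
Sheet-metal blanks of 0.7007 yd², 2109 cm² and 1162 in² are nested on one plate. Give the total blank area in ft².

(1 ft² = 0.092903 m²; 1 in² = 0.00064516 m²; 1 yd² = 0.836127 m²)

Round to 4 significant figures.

16.65 ft²

0.7007 yd² × 0.836127 = 0.585874 m²
2109 cm² × 0.0001 = 0.2109 m²
1162 in² × 0.00064516 = 0.749676 m²
Combined: 0.585874 + 0.2109 + 0.749676 = 1.54645 m²
In ft²: 1.54645 / 0.092903 = 16.6459 ft²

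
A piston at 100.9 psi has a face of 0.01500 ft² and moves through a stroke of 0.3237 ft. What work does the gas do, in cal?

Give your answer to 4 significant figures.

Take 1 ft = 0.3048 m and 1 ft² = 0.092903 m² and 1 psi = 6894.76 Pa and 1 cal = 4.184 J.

100.9 psi → 695681 Pa
0.01500 ft² → 0.00139354 m²
F = P × A = 695681 × 0.00139354 = 969.459 N
0.3237 ft → 0.0986638 m
W = F × d = 969.459 × 0.0986638 = 95.6505 J
In cal: 95.6505 / 4.184 = 22.861 cal

22.86 cal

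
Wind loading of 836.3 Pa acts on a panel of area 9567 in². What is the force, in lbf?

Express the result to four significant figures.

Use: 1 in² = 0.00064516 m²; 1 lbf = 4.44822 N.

9567 in² × 0.00064516 → 6.17225 m²
F = P × A = 836.3 Pa × 6.17225 m² = 5161.85 N
5161.85 N ÷ (4.44822 N/lbf) = 1160.43 lbf

1160 lbf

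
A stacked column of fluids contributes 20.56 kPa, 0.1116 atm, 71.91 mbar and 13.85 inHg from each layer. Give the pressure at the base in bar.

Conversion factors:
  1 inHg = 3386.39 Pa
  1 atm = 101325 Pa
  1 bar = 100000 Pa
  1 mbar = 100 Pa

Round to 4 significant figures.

0.8596 bar

20.56 kPa × 1000 = 20560 Pa
0.1116 atm × 101325 = 11307.9 Pa
71.91 mbar × 100 = 7191 Pa
13.85 inHg × 3386.39 = 46901.5 Pa
Sum: 20560 + 11307.9 + 7191 + 46901.5 = 85960.4 Pa
In bar: 85960.4 / 100000 = 0.859604 bar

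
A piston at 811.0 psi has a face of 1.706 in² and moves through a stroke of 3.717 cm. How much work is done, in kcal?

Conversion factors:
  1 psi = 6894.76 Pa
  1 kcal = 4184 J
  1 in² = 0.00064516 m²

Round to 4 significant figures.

811.0 psi → 5.59165×10⁶ Pa
1.706 in² → 0.00110064 m²
F = P × A = 5.59165×10⁶ × 0.00110064 = 6154.39 N
3.717 cm → 0.03717 m
W = F × d = 6154.39 × 0.03717 = 228.759 J
In kcal: 228.759 / 4184 = 0.0546747 kcal

0.05467 kcal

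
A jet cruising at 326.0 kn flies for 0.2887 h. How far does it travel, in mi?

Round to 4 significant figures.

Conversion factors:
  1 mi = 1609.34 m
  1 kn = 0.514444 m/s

108.3 mi

326.0 kn × 0.514444 = 167.709 m/s
0.2887 h × 3600 = 1039.32 s
d = v × t = 167.709 m/s × 1039.32 s = 174303 m
174303 m ÷ (1609.34 m/mi) = 108.307 mi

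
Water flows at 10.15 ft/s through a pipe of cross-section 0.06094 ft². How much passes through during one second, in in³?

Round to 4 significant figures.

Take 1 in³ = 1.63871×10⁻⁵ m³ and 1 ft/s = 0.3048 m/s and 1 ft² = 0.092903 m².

10.15 ft/s × 0.3048 → 3.09372 m/s
0.06094 ft² × 0.092903 → 0.00566151 m²
V = v × A × t = 3.09372 m/s × 0.00566151 m² × 1 s = 0.0175151 m³
0.0175151 m³ ÷ (1.63871×10⁻⁵ m³/in³) = 1068.83 in³

1069 in³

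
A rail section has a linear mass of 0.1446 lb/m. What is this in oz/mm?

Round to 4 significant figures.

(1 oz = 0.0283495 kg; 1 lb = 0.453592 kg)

0.1446 lb/m × 0.453592 kg/lb = 0.0655894 kg/m
0.0655894 kg/m ÷ 0.0283495 kg/oz × 0.001 m/mm = 0.0023136 oz/mm

0.002314 oz/mm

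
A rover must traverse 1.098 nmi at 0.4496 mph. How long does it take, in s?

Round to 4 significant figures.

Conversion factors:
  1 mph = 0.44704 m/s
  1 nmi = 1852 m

1.098 nmi × 1852 = 2033.5 m
0.4496 mph × 0.44704 = 0.200989 m/s
t = d / v = 2033.5 m / 0.200989 m/s = 10117.5 s

1.012×10⁴ s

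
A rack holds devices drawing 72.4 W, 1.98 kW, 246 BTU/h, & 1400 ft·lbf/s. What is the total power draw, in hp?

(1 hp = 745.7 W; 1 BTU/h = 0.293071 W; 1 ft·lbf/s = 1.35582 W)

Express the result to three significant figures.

72.4 W (already W)
1.98 kW × 1000 = 1980 W
246 BTU/h × 0.293071 = 72.0955 W
1400 ft·lbf/s × 1.35582 = 1898.15 W
Total: 72.4 + 1980 + 72.0955 + 1898.15 = 4022.65 W
In hp: 4022.65 / 745.7 = 5.39446 hp

5.39 hp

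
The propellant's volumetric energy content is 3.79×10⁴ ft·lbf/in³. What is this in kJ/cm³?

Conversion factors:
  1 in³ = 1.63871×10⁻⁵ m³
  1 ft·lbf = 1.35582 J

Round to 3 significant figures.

3.14 kJ/cm³

3.79×10⁴ ft·lbf/in³ × 1.35582 J/ft·lbf ÷ 1.63871×10⁻⁵ m³/in³ = 3.13573×10⁹ J/m³
3.13573×10⁹ J/m³ ÷ 1000 J/kJ × 10⁻⁶ m³/cm³ = 3.13573 kJ/cm³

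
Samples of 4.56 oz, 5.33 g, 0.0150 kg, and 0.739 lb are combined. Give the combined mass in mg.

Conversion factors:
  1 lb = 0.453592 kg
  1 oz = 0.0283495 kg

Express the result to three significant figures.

4.85×10⁵ mg

4.56 oz × 0.0283495 = 0.129274 kg
5.33 g × 0.001 = 0.00533 kg
0.0150 kg (already kg)
0.739 lb × 0.453592 = 0.335204 kg
Total: 0.129274 + 0.00533 + 0.015 + 0.335204 = 0.484808 kg
In mg: 0.484808 / 10⁻⁶ = 484808 mg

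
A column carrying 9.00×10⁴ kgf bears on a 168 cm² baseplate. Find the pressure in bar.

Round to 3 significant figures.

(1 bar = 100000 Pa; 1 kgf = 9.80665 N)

525 bar

9.00×10⁴ kgf × 9.80665 = 882598 N
168 cm² × 0.0001 = 0.0168 m²
P = F / A = 882598 N / 0.0168 m² = 5.25356×10⁷ Pa
5.25356×10⁷ Pa ÷ (100000 Pa/bar) = 525.356 bar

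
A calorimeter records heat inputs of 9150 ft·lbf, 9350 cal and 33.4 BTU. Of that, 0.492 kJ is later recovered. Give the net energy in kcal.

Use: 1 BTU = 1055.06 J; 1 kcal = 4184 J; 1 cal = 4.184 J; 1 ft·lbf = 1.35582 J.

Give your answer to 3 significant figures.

9150 ft·lbf × 1.35582 → 12405.8 J
9350 cal × 4.184 → 39120.4 J
33.4 BTU × 1055.06 → 35239 J
0.492 kJ × 1000 → 492 J
Result: 12405.8 + 39120.4 + 35239 − 492 = 86273.2 J
In kcal: 86273.2 / 4184 = 20.6198 kcal

20.6 kcal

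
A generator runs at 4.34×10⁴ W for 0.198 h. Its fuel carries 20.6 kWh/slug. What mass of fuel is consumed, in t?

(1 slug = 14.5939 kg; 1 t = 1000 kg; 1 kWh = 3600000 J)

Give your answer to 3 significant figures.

0.00609 t

0.198 h → 712.8 s
E = P × t = 43400 × 712.8 = 3.09355×10⁷ J
20.6 kWh/slug → 5.08158×10⁶ J/kg
m = E / e_s = 3.09355×10⁷ / 5.08158×10⁶ = 6.08777 kg
In t: 6.08777 / 1000 = 0.00608777 t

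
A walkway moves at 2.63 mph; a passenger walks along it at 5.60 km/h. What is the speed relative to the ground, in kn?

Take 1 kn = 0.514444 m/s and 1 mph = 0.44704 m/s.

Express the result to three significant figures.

2.63 mph × 0.44704 = 1.17572 m/s
5.60 km/h × (1/3.6) = 1.55556 m/s
Sum: 1.17572 + 1.55556 = 2.73128 m/s
In kn: 2.73128 / 0.514444 = 5.30919 kn

5.31 kn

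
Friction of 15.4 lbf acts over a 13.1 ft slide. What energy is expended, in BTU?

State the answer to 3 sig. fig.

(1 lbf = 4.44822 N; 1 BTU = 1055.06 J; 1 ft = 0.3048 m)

15.4 lbf × 4.44822 = 68.5026 N
13.1 ft × 0.3048 = 3.99288 m
W = F × d = 68.5026 N × 3.99288 m = 273.523 J
273.523 J ÷ (1055.06 J/BTU) = 0.259249 BTU

0.259 BTU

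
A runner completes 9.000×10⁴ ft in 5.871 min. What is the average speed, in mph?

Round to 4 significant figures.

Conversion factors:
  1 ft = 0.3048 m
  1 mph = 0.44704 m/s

174.2 mph

9.000×10⁴ ft × 0.3048 = 27432 m
5.871 min × 60 = 352.26 s
v = d / t = 27432 m / 352.26 s = 77.8743 m/s
77.8743 m/s ÷ (0.44704 m/s/mph) = 174.2 mph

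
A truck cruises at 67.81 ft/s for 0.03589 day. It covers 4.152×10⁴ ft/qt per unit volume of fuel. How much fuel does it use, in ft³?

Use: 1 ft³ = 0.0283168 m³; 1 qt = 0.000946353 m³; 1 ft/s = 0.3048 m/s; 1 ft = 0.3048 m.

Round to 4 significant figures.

67.81 ft/s → 20.6685 m/s
0.03589 day → 3100.9 s
d = v × t = 20.6685 × 3100.9 = 64091 m
4.152×10⁴ ft/qt → 1.33727×10⁷ m/m³
V = d / (distance per unit fuel) = 64091 / 1.33727×10⁷ = 0.00479267 m³
In ft³: 0.00479267 / 0.0283168 = 0.169252 ft³

0.1693 ft³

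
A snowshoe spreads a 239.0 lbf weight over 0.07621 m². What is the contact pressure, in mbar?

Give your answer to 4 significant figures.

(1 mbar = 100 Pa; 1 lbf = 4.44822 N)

239.0 lbf × 4.44822 = 1063.12 N
P = F / A = 1063.12 N / 0.07621 m² = 13949.9 Pa
13949.9 Pa ÷ (100 Pa/mbar) = 139.499 mbar

139.5 mbar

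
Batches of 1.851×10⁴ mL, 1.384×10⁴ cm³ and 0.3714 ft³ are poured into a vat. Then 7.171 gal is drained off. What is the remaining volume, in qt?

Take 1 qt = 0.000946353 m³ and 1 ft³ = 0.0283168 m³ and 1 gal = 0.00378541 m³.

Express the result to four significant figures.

1.851×10⁴ mL × 10⁻⁶ → 0.01851 m³
1.384×10⁴ cm³ × 10⁻⁶ → 0.01384 m³
0.3714 ft³ × 0.0283168 → 0.0105169 m³
7.171 gal × 0.00378541 → 0.0271452 m³
Sum: 0.01851 + 0.01384 + 0.0105169 − 0.0271452 = 0.0157217 m³
In qt: 0.0157217 / 0.000946353 = 16.6129 qt

16.61 qt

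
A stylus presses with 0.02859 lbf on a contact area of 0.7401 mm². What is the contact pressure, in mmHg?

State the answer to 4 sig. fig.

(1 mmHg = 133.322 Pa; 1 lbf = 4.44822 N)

0.02859 lbf × 4.44822 → 0.127175 N
0.7401 mm² × 10⁻⁶ → 7.401×10⁻⁷ m²
P = F / A = 0.127175 N / 7.401×10⁻⁷ m² = 171835 Pa
171835 Pa ÷ (133.322 Pa/mmHg) = 1288.87 mmHg

1289 mmHg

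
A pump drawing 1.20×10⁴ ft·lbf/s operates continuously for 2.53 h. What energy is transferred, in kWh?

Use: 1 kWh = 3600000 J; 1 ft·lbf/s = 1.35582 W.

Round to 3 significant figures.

1.20×10⁴ ft·lbf/s × 1.35582 → 16269.8 W
2.53 h × 3600 → 9108 s
E = P × t = 16269.8 W × 9108 s = 1.48185×10⁸ J
1.48185×10⁸ J ÷ (3600000 J/kWh) = 41.1625 kWh

41.2 kWh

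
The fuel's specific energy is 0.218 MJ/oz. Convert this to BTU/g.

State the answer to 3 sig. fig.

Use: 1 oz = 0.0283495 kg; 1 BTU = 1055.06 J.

0.218 MJ/oz × 1000000 J/MJ ÷ 0.0283495 kg/oz = 7.68973×10⁶ J/kg
7.68973×10⁶ J/kg ÷ 1055.06 J/BTU × 0.001 kg/g = 7.28843 BTU/g

7.29 BTU/g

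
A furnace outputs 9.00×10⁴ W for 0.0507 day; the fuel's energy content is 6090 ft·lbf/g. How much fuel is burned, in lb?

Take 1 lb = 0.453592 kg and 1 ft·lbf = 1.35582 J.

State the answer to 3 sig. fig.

105 lb

0.0507 day → 4380.48 s
E = P × t = 90000 × 4380.48 = 3.94243×10⁸ J
6090 ft·lbf/g → 8.25694×10⁶ J/kg
m = E / e_s = 3.94243×10⁸ / 8.25694×10⁶ = 47.7469 kg
In lb: 47.7469 / 0.453592 = 105.264 lb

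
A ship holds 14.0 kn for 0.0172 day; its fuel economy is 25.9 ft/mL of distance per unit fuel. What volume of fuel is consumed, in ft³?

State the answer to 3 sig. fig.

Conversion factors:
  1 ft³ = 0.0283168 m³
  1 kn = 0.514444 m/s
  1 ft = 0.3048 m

0.0479 ft³

14.0 kn → 7.20222 m/s
0.0172 day → 1486.08 s
d = v × t = 7.20222 × 1486.08 = 10703.1 m
25.9 ft/mL → 7.89432×10⁶ m/m³
V = d / (distance per unit fuel) = 10703.1 / 7.89432×10⁶ = 0.0013558 m³
In ft³: 0.0013558 / 0.0283168 = 0.0478797 ft³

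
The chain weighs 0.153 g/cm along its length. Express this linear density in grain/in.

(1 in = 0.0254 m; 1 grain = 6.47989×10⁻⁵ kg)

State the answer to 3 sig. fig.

0.153 g/cm × 0.001 kg/g ÷ 0.01 m/cm = 0.0153 kg/m
0.0153 kg/m ÷ 6.47989×10⁻⁵ kg/grain × 0.0254 m/in = 5.99732 grain/in

6.00 grain/in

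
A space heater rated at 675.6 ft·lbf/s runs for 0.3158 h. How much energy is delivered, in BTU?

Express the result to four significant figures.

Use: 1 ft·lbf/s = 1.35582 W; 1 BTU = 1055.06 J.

675.6 ft·lbf/s × 1.35582 = 915.992 W
0.3158 h × 3600 = 1136.88 s
E = P × t = 915.992 W × 1136.88 s = 1.04137×10⁶ J
1.04137×10⁶ J ÷ (1055.06 J/BTU) = 987.024 BTU

987.0 BTU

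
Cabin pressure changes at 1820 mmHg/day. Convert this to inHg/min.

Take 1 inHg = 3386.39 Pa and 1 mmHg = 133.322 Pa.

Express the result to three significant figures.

0.0498 inHg/min

1820 mmHg/day × 133.322 Pa/mmHg ÷ 86400 s/day = 2.8084 Pa/s
2.8084 Pa/s ÷ 3386.39 Pa/inHg × 60 s/min = 0.0497592 inHg/min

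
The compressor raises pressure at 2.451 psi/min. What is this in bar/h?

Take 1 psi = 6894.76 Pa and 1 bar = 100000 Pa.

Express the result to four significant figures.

10.14 bar/h

2.451 psi/min × 6894.76 Pa/psi ÷ 60 s/min = 281.651 Pa/s
281.651 Pa/s ÷ 100000 Pa/bar × 3600 s/h = 10.1394 bar/h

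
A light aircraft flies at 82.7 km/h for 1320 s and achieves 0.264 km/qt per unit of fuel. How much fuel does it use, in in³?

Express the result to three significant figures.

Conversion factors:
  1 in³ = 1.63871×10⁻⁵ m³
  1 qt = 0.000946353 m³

82.7 km/h → 22.9722 m/s
d = v × t = 22.9722 × 1320 = 30323.3 m
0.264 km/qt → 278966 m/m³
V = d / (distance per unit fuel) = 30323.3 / 278966 = 0.108699 m³
In in³: 0.108699 / 1.63871×10⁻⁵ = 6633.21 in³

6630 in³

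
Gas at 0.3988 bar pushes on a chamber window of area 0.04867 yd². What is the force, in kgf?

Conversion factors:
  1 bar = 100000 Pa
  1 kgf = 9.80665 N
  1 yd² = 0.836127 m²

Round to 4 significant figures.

0.3988 bar × 100000 = 39880 Pa
0.04867 yd² × 0.836127 = 0.0406943 m²
F = P × A = 39880 Pa × 0.0406943 m² = 1622.89 N
1622.89 N ÷ (9.80665 N/kgf) = 165.489 kgf

165.5 kgf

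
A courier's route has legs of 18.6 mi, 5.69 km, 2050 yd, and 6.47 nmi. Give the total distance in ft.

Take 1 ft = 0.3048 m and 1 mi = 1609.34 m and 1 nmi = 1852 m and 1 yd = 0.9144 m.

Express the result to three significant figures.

1.62×10⁵ ft

18.6 mi × 1609.34 = 29933.7 m
5.69 km × 1000 = 5690 m
2050 yd × 0.9144 = 1874.52 m
6.47 nmi × 1852 = 11982.4 m
Total: 29933.7 + 5690 + 1874.52 + 11982.4 = 49480.6 m
In ft: 49480.6 / 0.3048 = 162338 ft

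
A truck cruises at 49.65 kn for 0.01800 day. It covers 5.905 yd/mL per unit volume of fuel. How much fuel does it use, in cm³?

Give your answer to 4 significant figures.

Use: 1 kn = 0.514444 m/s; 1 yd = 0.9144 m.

49.65 kn → 25.5421 m/s
0.01800 day → 1555.2 s
d = v × t = 25.5421 × 1555.2 = 39723.1 m
5.905 yd/mL → 5.39953×10⁶ m/m³
V = d / (distance per unit fuel) = 39723.1 / 5.39953×10⁶ = 0.00735677 m³
In cm³: 0.00735677 / 10⁻⁶ = 7356.77 cm³

7357 cm³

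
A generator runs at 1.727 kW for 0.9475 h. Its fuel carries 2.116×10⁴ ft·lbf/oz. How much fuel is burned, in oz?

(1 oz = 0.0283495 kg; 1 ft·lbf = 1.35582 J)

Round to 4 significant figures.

1.727 kW → 1727 W
0.9475 h → 3411 s
E = P × t = 1727 × 3411 = 5.8908×10⁶ J
2.116×10⁴ ft·lbf/oz → 1.01198×10⁶ J/kg
m = E / e_s = 5.8908×10⁶ / 1.01198×10⁶ = 5.82106 kg
In oz: 5.82106 / 0.0283495 = 205.332 oz

205.3 oz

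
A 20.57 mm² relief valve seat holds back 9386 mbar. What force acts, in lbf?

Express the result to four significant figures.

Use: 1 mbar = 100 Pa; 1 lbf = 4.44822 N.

4.340 lbf

9386 mbar × 100 → 938600 Pa
20.57 mm² × 10⁻⁶ → 2.057×10⁻⁵ m²
F = P × A = 938600 Pa × 2.057×10⁻⁵ m² = 19.307 N
19.307 N ÷ (4.44822 N/lbf) = 4.34039 lbf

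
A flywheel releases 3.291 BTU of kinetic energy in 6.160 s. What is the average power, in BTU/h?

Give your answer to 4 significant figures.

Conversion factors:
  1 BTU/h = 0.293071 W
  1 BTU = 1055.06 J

3.291 BTU × 1055.06 = 3472.2 J
P = E / t = 3472.2 J / 6.16 s = 563.669 W
563.669 W ÷ (0.293071 W/BTU/h) = 1923.32 BTU/h

1923 BTU/h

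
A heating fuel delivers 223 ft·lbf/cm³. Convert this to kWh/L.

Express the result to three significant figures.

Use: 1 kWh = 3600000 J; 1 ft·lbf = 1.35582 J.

0.0840 kWh/L

223 ft·lbf/cm³ × 1.35582 J/ft·lbf ÷ 10⁻⁶ m³/cm³ = 3.02348×10⁸ J/m³
3.02348×10⁸ J/m³ ÷ 3600000 J/kWh × 0.001 m³/L = 0.0839856 kWh/L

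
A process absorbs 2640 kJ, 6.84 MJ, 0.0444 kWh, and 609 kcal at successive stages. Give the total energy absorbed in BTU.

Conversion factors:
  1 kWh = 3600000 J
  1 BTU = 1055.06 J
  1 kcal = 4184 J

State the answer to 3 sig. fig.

1.16×10⁴ BTU

2640 kJ × 1000 → 2.64×10⁶ J
6.84 MJ × 1000000 → 6.84×10⁶ J
0.0444 kWh × 3600000 → 159840 J
609 kcal × 4184 → 2.54806×10⁶ J
Sum: 2.64×10⁶ + 6.84×10⁶ + 159840 + 2.54806×10⁶ = 1.21879×10⁷ J
In BTU: 1.21879×10⁷ / 1055.06 = 11551.9 BTU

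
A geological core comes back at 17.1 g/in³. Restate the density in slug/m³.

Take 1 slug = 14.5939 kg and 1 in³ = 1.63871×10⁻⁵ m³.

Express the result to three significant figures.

17.1 g/in³ × 0.001 kg/g ÷ 1.63871×10⁻⁵ m³/in³ = 1043.5 kg/m³
1043.5 kg/m³ ÷ 14.5939 kg/slug = 71.5025 slug/m³

71.5 slug/m³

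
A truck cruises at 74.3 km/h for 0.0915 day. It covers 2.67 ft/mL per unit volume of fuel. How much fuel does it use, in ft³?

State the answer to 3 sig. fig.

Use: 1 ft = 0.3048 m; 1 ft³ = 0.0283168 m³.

7.08 ft³

74.3 km/h → 20.6389 m/s
0.0915 day → 7905.6 s
d = v × t = 20.6389 × 7905.6 = 163163 m
2.67 ft/mL → 813816 m/m³
V = d / (distance per unit fuel) = 163163 / 813816 = 0.200491 m³
In ft³: 0.200491 / 0.0283168 = 7.08028 ft³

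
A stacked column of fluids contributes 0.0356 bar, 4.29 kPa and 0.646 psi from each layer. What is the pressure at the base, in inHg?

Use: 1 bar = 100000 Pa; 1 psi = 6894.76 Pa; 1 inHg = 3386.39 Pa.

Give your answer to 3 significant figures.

3.63 inHg

0.0356 bar × 100000 = 3560 Pa
4.29 kPa × 1000 = 4290 Pa
0.646 psi × 6894.76 = 4454.01 Pa
Total: 3560 + 4290 + 4454.01 = 12304 Pa
In inHg: 12304 / 3386.39 = 3.63337 inHg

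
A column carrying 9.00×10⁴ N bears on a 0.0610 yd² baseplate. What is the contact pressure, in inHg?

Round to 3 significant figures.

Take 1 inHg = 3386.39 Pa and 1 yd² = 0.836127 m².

521 inHg

0.0610 yd² × 0.836127 = 0.0510037 m²
P = F / A = 90000 N / 0.0510037 m² = 1.76458×10⁶ Pa
1.76458×10⁶ Pa ÷ (3386.39 Pa/inHg) = 521.08 inHg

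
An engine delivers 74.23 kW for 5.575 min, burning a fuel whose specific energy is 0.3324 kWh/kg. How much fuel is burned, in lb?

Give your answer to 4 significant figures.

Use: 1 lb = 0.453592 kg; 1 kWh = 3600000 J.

74.23 kW → 74230 W
5.575 min → 334.5 s
E = P × t = 74230 × 334.5 = 2.48299×10⁷ J
0.3324 kWh/kg → 1.19664×10⁶ J/kg
m = E / e_s = 2.48299×10⁷ / 1.19664×10⁶ = 20.7497 kg
In lb: 20.7497 / 0.453592 = 45.7453 lb

45.75 lb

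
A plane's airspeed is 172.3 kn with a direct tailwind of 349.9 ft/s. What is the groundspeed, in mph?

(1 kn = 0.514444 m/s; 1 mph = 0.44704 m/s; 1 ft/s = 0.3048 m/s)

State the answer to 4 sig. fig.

172.3 kn × 0.514444 = 88.6387 m/s
349.9 ft/s × 0.3048 = 106.65 m/s
Combined: 88.6387 + 106.65 = 195.289 m/s
In mph: 195.289 / 0.44704 = 436.849 mph

436.8 mph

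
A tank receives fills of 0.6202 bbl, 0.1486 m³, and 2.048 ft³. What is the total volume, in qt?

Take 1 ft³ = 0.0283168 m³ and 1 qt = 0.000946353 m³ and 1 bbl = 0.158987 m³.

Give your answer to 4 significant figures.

0.6202 bbl × 0.158987 = 0.0986037 m³
0.1486 m³ (already m³)
2.048 ft³ × 0.0283168 = 0.0579928 m³
Sum: 0.0986037 + 0.1486 + 0.0579928 = 0.305196 m³
In qt: 0.305196 / 0.000946353 = 322.497 qt

322.5 qt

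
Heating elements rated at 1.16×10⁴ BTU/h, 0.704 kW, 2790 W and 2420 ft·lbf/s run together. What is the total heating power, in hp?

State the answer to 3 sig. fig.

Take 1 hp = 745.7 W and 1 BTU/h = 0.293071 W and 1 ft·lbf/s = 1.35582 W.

1.16×10⁴ BTU/h × 0.293071 = 3399.62 W
0.704 kW × 1000 = 704 W
2790 W (already W)
2420 ft·lbf/s × 1.35582 = 3281.08 W
Combined: 3399.62 + 704 + 2790 + 3281.08 = 10174.7 W
In hp: 10174.7 / 745.7 = 13.6445 hp

13.6 hp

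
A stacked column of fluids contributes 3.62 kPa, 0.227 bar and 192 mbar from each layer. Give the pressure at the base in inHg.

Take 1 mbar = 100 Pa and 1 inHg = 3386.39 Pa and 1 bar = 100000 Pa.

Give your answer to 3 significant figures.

3.62 kPa × 1000 = 3620 Pa
0.227 bar × 100000 = 22700 Pa
192 mbar × 100 = 19200 Pa
Combined: 3620 + 22700 + 19200 = 45520 Pa
In inHg: 45520 / 3386.39 = 13.442 inHg

13.4 inHg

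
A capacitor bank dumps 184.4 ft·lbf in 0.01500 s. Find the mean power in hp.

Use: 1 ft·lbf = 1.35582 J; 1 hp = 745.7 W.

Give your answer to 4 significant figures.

184.4 ft·lbf × 1.35582 = 250.013 J
P = E / t = 250.013 J / 0.015 s = 16667.5 W
16667.5 W ÷ (745.7 W/hp) = 22.3515 hp

22.35 hp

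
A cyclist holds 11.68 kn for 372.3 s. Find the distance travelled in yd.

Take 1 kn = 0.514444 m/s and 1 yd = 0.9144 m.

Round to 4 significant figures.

11.68 kn × 0.514444 → 6.00871 m/s
d = v × t = 6.00871 m/s × 372.3 s = 2237.04 m
2237.04 m ÷ (0.9144 m/yd) = 2446.46 yd

2446 yd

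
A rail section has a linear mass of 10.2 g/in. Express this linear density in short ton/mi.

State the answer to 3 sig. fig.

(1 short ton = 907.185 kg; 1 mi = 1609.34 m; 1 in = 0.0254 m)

0.712 short ton/mi

10.2 g/in × 0.001 kg/g ÷ 0.0254 m/in = 0.401575 kg/m
0.401575 kg/m ÷ 907.185 kg/short ton × 1609.34 m/mi = 0.712391 short ton/mi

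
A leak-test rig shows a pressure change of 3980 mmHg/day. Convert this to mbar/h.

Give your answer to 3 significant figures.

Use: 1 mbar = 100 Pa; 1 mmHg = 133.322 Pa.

3980 mmHg/day × 133.322 Pa/mmHg ÷ 86400 s/day = 6.14145 Pa/s
6.14145 Pa/s ÷ 100 Pa/mbar × 3600 s/h = 221.092 mbar/h

221 mbar/h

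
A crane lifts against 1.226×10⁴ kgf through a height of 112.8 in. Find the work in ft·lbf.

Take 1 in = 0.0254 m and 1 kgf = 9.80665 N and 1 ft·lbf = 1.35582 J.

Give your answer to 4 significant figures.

2.541×10⁵ ft·lbf

1.226×10⁴ kgf × 9.80665 = 120230 N
112.8 in × 0.0254 = 2.86512 m
W = F × d = 120230 N × 2.86512 m = 344473 J
344473 J ÷ (1.35582 J/ft·lbf) = 254070 ft·lbf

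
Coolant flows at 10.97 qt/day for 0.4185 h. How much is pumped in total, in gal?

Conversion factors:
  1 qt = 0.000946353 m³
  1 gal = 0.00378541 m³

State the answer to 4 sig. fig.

0.04782 gal

10.97 qt/day → 1.20156×10⁻⁷ m³/s
0.4185 h → 1506.6 s
V = Q × t = 1.20156×10⁻⁷ × 1506.6 = 1.81027×10⁻⁴ m³
In gal: 1.81027×10⁻⁴ / 0.00378541 = 0.0478223 gal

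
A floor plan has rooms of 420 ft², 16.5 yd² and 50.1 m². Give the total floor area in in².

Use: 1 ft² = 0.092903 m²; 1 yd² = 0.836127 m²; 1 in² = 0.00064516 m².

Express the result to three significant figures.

420 ft² × 0.092903 = 39.0193 m²
16.5 yd² × 0.836127 = 13.7961 m²
50.1 m² (already m²)
Total: 39.0193 + 13.7961 + 50.1 = 102.915 m²
In in²: 102.915 / 0.00064516 = 159519 in²

1.60×10⁵ in²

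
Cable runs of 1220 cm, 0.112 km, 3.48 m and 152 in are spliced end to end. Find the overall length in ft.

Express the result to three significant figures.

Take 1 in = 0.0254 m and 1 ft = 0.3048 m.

1220 cm × 0.01 → 12.2 m
0.112 km × 1000 → 112 m
3.48 m (already m)
152 in × 0.0254 → 3.8608 m
Combined: 12.2 + 112 + 3.48 + 3.8608 = 131.541 m
In ft: 131.541 / 0.3048 = 431.565 ft

432 ft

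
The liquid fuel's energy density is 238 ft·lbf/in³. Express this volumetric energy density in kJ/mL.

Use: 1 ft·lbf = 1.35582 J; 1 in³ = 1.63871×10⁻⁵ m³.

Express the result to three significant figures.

238 ft·lbf/in³ × 1.35582 J/ft·lbf ÷ 1.63871×10⁻⁵ m³/in³ = 1.96914×10⁷ J/m³
1.96914×10⁷ J/m³ ÷ 1000 J/kJ × 10⁻⁶ m³/mL = 0.0196914 kJ/mL

0.0197 kJ/mL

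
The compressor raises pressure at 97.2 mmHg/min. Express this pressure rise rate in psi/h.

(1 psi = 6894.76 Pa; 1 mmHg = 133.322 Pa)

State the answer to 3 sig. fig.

113 psi/h

97.2 mmHg/min × 133.322 Pa/mmHg ÷ 60 s/min = 215.982 Pa/s
215.982 Pa/s ÷ 6894.76 Pa/psi × 3600 s/h = 112.772 psi/h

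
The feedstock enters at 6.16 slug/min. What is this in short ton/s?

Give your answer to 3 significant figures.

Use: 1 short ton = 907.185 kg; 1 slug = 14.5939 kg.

0.00165 short ton/s

6.16 slug/min × 14.5939 kg/slug ÷ 60 s/min = 1.49831 kg/s
1.49831 kg/s ÷ 907.185 kg/short ton = 0.0016516 short ton/s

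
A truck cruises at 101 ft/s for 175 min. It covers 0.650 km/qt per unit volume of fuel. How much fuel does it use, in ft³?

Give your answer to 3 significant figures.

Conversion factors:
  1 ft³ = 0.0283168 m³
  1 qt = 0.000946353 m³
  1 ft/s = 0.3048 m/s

101 ft/s → 30.7848 m/s
175 min → 10500 s
d = v × t = 30.7848 × 10500 = 323240 m
0.650 km/qt → 686847 m/m³
V = d / (distance per unit fuel) = 323240 / 686847 = 0.470614 m³
In ft³: 0.470614 / 0.0283168 = 16.6196 ft³

16.6 ft³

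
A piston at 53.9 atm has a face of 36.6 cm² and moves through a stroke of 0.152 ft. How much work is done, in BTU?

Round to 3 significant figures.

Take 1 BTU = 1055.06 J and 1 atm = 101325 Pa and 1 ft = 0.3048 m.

0.878 BTU

53.9 atm → 5.46142×10⁶ Pa
36.6 cm² → 0.00366 m²
F = P × A = 5.46142×10⁶ × 0.00366 = 19988.8 N
0.152 ft → 0.0463296 m
W = F × d = 19988.8 × 0.0463296 = 926.073 J
In BTU: 926.073 / 1055.06 = 0.877744 BTU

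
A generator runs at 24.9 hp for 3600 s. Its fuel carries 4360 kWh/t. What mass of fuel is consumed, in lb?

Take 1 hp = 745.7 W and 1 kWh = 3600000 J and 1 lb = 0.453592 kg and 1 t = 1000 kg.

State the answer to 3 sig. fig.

24.9 hp → 18567.9 W
E = P × t = 18567.9 × 3600 = 6.68444×10⁷ J
4360 kWh/t → 1.5696×10⁷ J/kg
m = E / e_s = 6.68444×10⁷ / 1.5696×10⁷ = 4.25869 kg
In lb: 4.25869 / 0.453592 = 9.38881 lb

9.39 lb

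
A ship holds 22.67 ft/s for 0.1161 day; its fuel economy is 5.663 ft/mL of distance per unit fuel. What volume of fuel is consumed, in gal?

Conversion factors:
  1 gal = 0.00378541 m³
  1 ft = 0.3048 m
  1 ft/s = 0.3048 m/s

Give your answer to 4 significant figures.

22.67 ft/s → 6.90982 m/s
0.1161 day → 10031 s
d = v × t = 6.90982 × 10031 = 69312.4 m
5.663 ft/mL → 1.72608×10⁶ m/m³
V = d / (distance per unit fuel) = 69312.4 / 1.72608×10⁶ = 0.040156 m³
In gal: 0.040156 / 0.00378541 = 10.6081 gal

10.61 gal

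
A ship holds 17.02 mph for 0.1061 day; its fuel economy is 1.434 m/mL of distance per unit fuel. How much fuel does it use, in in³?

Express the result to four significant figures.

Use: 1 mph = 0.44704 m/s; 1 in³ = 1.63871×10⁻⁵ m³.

17.02 mph → 7.60862 m/s
0.1061 day → 9167.04 s
d = v × t = 7.60862 × 9167.04 = 69748.5 m
1.434 m/mL → 1.434×10⁶ m/m³
V = d / (distance per unit fuel) = 69748.5 / 1.434×10⁶ = 0.0486391 m³
In in³: 0.0486391 / 1.63871×10⁻⁵ = 2968.13 in³

2968 in³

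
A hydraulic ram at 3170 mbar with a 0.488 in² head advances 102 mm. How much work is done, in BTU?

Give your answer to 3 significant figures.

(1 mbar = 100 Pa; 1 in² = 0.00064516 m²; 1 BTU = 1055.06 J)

3170 mbar → 317000 Pa
0.488 in² → 3.14838×10⁻⁴ m²
F = P × A = 317000 × 3.14838×10⁻⁴ = 99.8036 N
102 mm → 0.102 m
W = F × d = 99.8036 × 0.102 = 10.18 J
In BTU: 10.18 / 1055.06 = 0.00964874 BTU

0.00965 BTU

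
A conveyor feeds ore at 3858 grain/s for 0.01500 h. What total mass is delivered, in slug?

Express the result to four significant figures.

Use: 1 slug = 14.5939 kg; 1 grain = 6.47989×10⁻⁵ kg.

0.9250 slug

3858 grain/s → 0.249994 kg/s
0.01500 h → 54 s
m = ṁ × t = 0.249994 × 54 = 13.4997 kg
In slug: 13.4997 / 14.5939 = 0.925023 slug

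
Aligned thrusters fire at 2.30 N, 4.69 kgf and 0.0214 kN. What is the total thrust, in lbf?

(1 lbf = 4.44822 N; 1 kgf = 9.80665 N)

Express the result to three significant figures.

2.30 N (already N)
4.69 kgf × 9.80665 = 45.9932 N
0.0214 kN × 1000 = 21.4 N
Combined: 2.3 + 45.9932 + 21.4 = 69.6932 N
In lbf: 69.6932 / 4.44822 = 15.6677 lbf

15.7 lbf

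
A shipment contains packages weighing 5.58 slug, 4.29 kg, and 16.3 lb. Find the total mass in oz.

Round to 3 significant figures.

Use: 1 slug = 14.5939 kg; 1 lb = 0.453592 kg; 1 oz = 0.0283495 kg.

3280 oz

5.58 slug × 14.5939 → 81.434 kg
4.29 kg (already kg)
16.3 lb × 0.453592 → 7.39355 kg
Sum: 81.434 + 4.29 + 7.39355 = 93.1176 kg
In oz: 93.1176 / 0.0283495 = 3284.63 oz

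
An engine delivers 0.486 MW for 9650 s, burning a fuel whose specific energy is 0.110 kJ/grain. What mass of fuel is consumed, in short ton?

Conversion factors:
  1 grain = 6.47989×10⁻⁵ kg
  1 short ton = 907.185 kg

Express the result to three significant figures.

3.05 short ton

0.486 MW → 486000 W
E = P × t = 486000 × 9650 = 4.6899×10⁹ J
0.110 kJ/grain → 1.69756×10⁶ J/kg
m = E / e_s = 4.6899×10⁹ / 1.69756×10⁶ = 2762.73 kg
In short ton: 2762.73 / 907.185 = 3.04539 short ton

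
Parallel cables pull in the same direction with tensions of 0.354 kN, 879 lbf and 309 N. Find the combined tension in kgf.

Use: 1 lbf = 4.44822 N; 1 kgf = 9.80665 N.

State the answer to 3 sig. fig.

0.354 kN × 1000 → 354 N
879 lbf × 4.44822 → 3909.99 N
309 N (already N)
Combined: 354 + 3909.99 + 309 = 4572.99 N
In kgf: 4572.99 / 9.80665 = 466.315 kgf

466 kgf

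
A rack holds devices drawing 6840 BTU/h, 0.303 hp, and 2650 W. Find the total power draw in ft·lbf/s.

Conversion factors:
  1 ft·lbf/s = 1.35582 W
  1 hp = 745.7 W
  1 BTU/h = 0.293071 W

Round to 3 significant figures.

6840 BTU/h × 0.293071 → 2004.61 W
0.303 hp × 745.7 → 225.947 W
2650 W (already W)
Total: 2004.61 + 225.947 + 2650 = 4880.56 W
In ft·lbf/s: 4880.56 / 1.35582 = 3599.71 ft·lbf/s

3600 ft·lbf/s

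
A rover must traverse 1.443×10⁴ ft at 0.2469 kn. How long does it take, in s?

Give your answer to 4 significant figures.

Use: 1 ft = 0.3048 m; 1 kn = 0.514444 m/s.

1.443×10⁴ ft × 0.3048 = 4398.26 m
0.2469 kn × 0.514444 = 0.127016 m/s
t = d / v = 4398.26 m / 0.127016 m/s = 34627.6 s

3.463×10⁴ s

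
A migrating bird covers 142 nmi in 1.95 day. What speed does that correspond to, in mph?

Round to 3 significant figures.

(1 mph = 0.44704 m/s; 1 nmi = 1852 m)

142 nmi × 1852 → 262984 m
1.95 day × 86400 → 168480 s
v = d / t = 262984 m / 168480 s = 1.56092 m/s
1.56092 m/s ÷ (0.44704 m/s/mph) = 3.49168 mph

3.49 mph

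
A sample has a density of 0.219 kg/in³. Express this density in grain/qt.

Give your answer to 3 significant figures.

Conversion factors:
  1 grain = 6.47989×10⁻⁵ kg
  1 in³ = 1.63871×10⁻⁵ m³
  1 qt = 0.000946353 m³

0.219 kg/in³ ÷ 1.63871×10⁻⁵ m³/in³ = 13364.2 kg/m³
13364.2 kg/m³ ÷ 6.47989×10⁻⁵ kg/grain × 0.000946353 m³/qt = 195177 grain/qt

1.95×10⁵ grain/qt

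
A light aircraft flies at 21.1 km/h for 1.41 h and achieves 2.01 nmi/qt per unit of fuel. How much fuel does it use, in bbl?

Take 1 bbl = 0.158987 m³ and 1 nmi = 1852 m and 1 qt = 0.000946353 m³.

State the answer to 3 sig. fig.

0.0476 bbl

21.1 km/h → 5.86111 m/s
1.41 h → 5076 s
d = v × t = 5.86111 × 5076 = 29751 m
2.01 nmi/qt → 3.93354×10⁶ m/m³
V = d / (distance per unit fuel) = 29751 / 3.93354×10⁶ = 0.00756342 m³
In bbl: 0.00756342 / 0.158987 = 0.0475726 bbl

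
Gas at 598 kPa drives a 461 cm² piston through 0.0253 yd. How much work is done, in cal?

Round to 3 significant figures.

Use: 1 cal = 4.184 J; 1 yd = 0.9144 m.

152 cal

598 kPa → 598000 Pa
461 cm² → 0.0461 m²
F = P × A = 598000 × 0.0461 = 27567.8 N
0.0253 yd → 0.0231343 m
W = F × d = 27567.8 × 0.0231343 = 637.762 J
In cal: 637.762 / 4.184 = 152.429 cal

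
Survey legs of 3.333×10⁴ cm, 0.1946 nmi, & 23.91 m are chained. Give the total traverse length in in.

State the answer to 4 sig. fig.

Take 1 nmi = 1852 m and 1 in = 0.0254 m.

3.333×10⁴ cm × 0.01 → 333.3 m
0.1946 nmi × 1852 → 360.399 m
23.91 m (already m)
Sum: 333.3 + 360.399 + 23.91 = 717.609 m
In in: 717.609 / 0.0254 = 28252.3 in

2.825×10⁴ in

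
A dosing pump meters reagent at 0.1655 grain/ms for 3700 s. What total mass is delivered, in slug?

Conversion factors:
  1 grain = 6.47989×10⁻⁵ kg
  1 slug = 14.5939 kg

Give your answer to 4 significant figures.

0.1655 grain/ms → 0.0107242 kg/s
m = ṁ × t = 0.0107242 × 3700 = 39.6795 kg
In slug: 39.6795 / 14.5939 = 2.71891 slug

2.719 slug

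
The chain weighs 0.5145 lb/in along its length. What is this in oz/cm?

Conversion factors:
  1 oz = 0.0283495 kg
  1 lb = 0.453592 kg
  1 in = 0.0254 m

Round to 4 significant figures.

0.5145 lb/in × 0.453592 kg/lb ÷ 0.0254 m/in = 9.18792 kg/m
9.18792 kg/m ÷ 0.0283495 kg/oz × 0.01 m/cm = 3.24095 oz/cm

3.241 oz/cm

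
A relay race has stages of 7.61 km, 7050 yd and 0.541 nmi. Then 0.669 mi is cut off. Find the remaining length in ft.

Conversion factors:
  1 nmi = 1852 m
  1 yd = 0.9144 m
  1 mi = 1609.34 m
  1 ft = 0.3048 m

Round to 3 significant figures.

7.61 km × 1000 → 7610 m
7050 yd × 0.9144 → 6446.52 m
0.541 nmi × 1852 → 1001.93 m
0.669 mi × 1609.34 → 1076.65 m
Sum: 7610 + 6446.52 + 1001.93 − 1076.65 = 13981.8 m
In ft: 13981.8 / 0.3048 = 45872 ft

4.59×10⁴ ft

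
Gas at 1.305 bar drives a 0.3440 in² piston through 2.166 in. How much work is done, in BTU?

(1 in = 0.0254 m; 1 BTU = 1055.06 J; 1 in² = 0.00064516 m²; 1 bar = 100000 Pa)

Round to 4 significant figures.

1.305 bar → 130500 Pa
0.3440 in² → 2.21935×10⁻⁴ m²
F = P × A = 130500 × 2.21935×10⁻⁴ = 28.9625 N
2.166 in → 0.0550164 m
W = F × d = 28.9625 × 0.0550164 = 1.59341 J
In BTU: 1.59341 / 1055.06 = 0.00151026 BTU

0.001510 BTU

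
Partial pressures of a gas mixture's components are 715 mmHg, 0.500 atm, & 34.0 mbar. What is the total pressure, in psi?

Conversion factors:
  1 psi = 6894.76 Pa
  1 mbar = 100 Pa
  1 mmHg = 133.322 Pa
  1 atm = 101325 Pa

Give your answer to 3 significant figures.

21.7 psi

715 mmHg × 133.322 → 95325.2 Pa
0.500 atm × 101325 → 50662.5 Pa
34.0 mbar × 100 → 3400 Pa
Total: 95325.2 + 50662.5 + 3400 = 149388 Pa
In psi: 149388 / 6894.76 = 21.6669 psi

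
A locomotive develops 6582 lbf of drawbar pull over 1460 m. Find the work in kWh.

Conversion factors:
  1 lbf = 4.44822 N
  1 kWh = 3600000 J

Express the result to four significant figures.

6582 lbf × 4.44822 → 29278.2 N
W = F × d = 29278.2 N × 1460 m = 4.27462×10⁷ J
4.27462×10⁷ J ÷ (3600000 J/kWh) = 11.8739 kWh

11.87 kWh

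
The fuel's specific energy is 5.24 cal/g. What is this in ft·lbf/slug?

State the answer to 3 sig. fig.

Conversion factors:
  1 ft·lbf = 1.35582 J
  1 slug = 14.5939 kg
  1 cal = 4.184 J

2.36×10⁵ ft·lbf/slug

5.24 cal/g × 4.184 J/cal ÷ 0.001 kg/g = 21924.2 J/kg
21924.2 J/kg ÷ 1.35582 J/ft·lbf × 14.5939 kg/slug = 235990 ft·lbf/slug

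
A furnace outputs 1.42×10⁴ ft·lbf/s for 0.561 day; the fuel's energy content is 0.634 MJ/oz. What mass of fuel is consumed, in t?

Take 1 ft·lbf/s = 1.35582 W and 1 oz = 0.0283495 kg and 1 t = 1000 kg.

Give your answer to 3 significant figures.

1.42×10⁴ ft·lbf/s → 19252.6 W
0.561 day → 48470.4 s
E = P × t = 19252.6 × 48470.4 = 9.33181×10⁸ J
0.634 MJ/oz → 2.23637×10⁷ J/kg
m = E / e_s = 9.33181×10⁸ / 2.23637×10⁷ = 41.7275 kg
In t: 41.7275 / 1000 = 0.0417275 t

0.0417 t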